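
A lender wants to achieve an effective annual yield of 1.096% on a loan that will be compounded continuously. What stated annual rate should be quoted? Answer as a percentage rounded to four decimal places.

1.0900%

Continuous: nominal r satisfies e^r − 1 = 0.01096.
r = ln(1 + 0.01096) = ln(1.01096) = 0.010900 = 1.0900%.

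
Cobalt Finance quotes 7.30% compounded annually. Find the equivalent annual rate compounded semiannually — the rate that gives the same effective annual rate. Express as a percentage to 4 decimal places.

7.1714%

Compounded annually, EAR = nominal = 0.073000.
Solve (1 + r/2)^2 = 1.073000: r/2 = 1.073000^(1/2) − 1 = 0.035857, so r = 0.071714 = 7.1714%.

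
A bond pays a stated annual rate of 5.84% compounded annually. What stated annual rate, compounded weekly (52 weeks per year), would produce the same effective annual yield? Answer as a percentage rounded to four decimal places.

Compounded annually, EAR = nominal = 0.058400.
Solve (1 + r/52)^52 = 1.058400: r/52 = 1.058400^(1/52) − 1 = 0.001092, so r = 0.056789 = 5.6789%.

5.6789%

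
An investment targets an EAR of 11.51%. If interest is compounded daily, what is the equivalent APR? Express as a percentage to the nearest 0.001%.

10.896%

(1 + r/365)^365 − 1 = 0.1151, so 1 + r/365 = 1.1151^(1/365).
r/365 = 0.000299, so r = 0.108960 = 10.896%.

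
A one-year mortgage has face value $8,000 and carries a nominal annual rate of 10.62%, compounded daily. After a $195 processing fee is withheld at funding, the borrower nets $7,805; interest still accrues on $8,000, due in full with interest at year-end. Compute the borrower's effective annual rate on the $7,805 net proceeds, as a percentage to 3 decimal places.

13.981%

Amount owed after one year: 8,000 × (1 + 0.1062/365)^365 = 8,000 × 1.112027 = $8,896.22.
Effective rate on net proceeds: 8,896.22 / 7,805 − 1 = 0.139810 = 13.981%.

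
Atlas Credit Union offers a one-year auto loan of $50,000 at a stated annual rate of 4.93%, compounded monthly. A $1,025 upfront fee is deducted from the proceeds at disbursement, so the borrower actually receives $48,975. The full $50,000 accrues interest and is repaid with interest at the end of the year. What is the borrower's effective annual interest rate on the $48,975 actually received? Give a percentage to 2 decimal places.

7.24%

Amount owed after one year: 50,000 × (1 + 0.0493/12)^12 = 50,000 × 1.050429 = $52,521.47.
Effective rate on net proceeds: 52,521.47 / 48,975 − 1 = 0.072414 = 7.24%.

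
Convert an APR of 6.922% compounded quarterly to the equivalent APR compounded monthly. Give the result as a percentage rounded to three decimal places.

6.882%

EAR = (1 + 0.06922/4)^4 − 1 = 0.071038.
Solve (1 + r/12)^12 = 1.071038: r/12 = 1.071038^(1/12) − 1 = 0.005735, so r = 0.068825 = 6.882%.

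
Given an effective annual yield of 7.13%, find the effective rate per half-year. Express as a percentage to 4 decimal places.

The per-half-year rate i satisfies (1 + i)^2 = 1 + 0.0713.
i = 1.0713^(1/2) − 1 = 0.0350362 = 3.5036%.

3.5036%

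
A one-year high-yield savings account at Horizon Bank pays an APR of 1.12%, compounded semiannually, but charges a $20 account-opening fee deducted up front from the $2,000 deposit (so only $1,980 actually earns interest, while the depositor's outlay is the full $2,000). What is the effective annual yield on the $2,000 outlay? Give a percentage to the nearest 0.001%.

Value after one year: 1,980 × (1 + 0.0112/2)^2 = 1,980 × 1.011231 = $2,002.24.
Effective yield on the $2,000 outlay: 2,002.24 / 2,000 − 1 = 0.001119 = 0.112%.

0.112%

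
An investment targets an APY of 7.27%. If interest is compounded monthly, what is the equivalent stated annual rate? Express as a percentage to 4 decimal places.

(1 + r/12)^12 − 1 = 0.0727, so 1 + r/12 = 1.0727^(1/12).
r/12 = 0.005865, so r = 0.070384 = 7.0384%.

7.0384%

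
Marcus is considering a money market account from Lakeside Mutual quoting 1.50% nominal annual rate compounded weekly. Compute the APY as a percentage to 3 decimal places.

1.511%

EAR = (1 + 0.0150/52)^52 − 1.
= 1.015111 − 1 = 1.511%.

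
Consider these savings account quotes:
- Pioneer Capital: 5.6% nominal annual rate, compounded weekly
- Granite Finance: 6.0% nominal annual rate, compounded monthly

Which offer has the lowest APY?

Pioneer Capital

Pioneer Capital: (1 + 0.056/52)^52 − 1 = 5.757%
Granite Finance: (1 + 0.060/12)^12 − 1 = 6.168%
The lowest effective annual rate is Pioneer Capital at 5.757%.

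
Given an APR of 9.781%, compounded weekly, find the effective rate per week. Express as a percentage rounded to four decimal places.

With a nominal annual rate compounded weekly, the periodic rate is the nominal rate divided by 52.
i = 0.09781 / 52 = 0.0018810 = 0.1881%.

0.1881%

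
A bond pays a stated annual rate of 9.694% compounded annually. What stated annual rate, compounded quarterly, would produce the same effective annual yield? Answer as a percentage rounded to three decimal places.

Compounded annually, EAR = nominal = 0.096940.
Solve (1 + r/4)^4 = 1.096940: r/4 = 1.096940^(1/4) − 1 = 0.023401, so r = 0.093603 = 9.360%.

9.360%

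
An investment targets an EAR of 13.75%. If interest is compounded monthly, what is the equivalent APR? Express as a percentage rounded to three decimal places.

(1 + r/12)^12 − 1 = 0.1375, so 1 + r/12 = 1.1375^(1/12).
r/12 = 0.010794, so r = 0.129527 = 12.953%.

12.953%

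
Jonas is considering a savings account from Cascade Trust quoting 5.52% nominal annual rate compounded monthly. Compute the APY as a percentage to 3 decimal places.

EAR = (1 + 0.0552/12)^12 − 1.
= 1.056618 − 1 = 5.662%.

5.662%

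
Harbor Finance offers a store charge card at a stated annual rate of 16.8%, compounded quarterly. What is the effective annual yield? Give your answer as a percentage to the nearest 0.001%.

EAR = (1 + 0.168/4)^4 − 1.
= (1 + 0.042000)^4 − 1 = 1.178883 − 1 = 17.888%.

17.888%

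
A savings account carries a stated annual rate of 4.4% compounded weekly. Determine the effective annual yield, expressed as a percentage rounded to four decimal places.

EAR = (1 + 0.044/52)^52 − 1.
= (1 + 0.000846)^52 − 1 = 1.044963 − 1 = 4.4963%.

4.4963%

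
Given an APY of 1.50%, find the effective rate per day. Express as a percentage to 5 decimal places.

0.00408%

The per-day rate i satisfies (1 + i)^365 = 1 + 0.0150.
i = 1.0150^(1/365) − 1 = 0.0000408 = 0.00408%.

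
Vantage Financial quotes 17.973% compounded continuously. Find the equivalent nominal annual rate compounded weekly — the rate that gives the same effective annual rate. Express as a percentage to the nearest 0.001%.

EAR under continuous compounding: e^0.17973 − 1 = 0.196894.
Solve (1 + r/52)^52 = 1.196894: r/52 = 1.196894^(1/52) − 1 = 0.003462, so r = 0.180041 = 18.004%.

18.004%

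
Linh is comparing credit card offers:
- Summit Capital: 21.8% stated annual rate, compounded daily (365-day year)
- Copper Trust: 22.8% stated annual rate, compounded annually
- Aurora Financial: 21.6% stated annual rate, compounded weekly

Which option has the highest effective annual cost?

Summit Capital

Summit Capital: (1 + 0.218/365)^365 − 1 = 24.351%
Copper Trust: compounded annually, EAR = 22.800%
Aurora Financial: (1 + 0.216/52)^52 − 1 = 24.055%
The highest effective annual rate is Summit Capital at 24.351%.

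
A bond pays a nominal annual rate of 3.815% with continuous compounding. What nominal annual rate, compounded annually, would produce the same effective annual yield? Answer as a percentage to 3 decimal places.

3.889%

EAR under continuous compounding: e^0.03815 − 1 = 0.038887.
Compounded annually, the equivalent nominal rate is the EAR itself: 3.889%.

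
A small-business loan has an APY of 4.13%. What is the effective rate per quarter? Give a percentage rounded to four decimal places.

1.0169%

The per-quarter rate i satisfies (1 + i)^4 = 1 + 0.0413.
i = 1.0413^(1/4) − 1 = 0.0101688 = 1.0169%.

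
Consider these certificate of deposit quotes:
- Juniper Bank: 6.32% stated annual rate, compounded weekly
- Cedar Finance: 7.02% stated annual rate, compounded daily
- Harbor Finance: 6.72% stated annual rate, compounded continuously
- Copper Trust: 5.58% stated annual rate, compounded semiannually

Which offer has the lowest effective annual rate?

Copper Trust

Juniper Bank: (1 + 0.0632/52)^52 − 1 = 6.520%
Cedar Finance: (1 + 0.0702/365)^365 − 1 = 7.272%
Harbor Finance: e^0.0672 − 1 = 6.951%
Copper Trust: (1 + 0.0558/2)^2 − 1 = 5.658%
The lowest effective annual rate is Copper Trust at 5.658%.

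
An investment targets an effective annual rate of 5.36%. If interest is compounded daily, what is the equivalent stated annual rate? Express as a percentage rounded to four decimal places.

(1 + r/365)^365 − 1 = 0.0536, so 1 + r/365 = 1.0536^(1/365).
r/365 = 0.000143, so r = 0.052217 = 5.2217%.

5.2217%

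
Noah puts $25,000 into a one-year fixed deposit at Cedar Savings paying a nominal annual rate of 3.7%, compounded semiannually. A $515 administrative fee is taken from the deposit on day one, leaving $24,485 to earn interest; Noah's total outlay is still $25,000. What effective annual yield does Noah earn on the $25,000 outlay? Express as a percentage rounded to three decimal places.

Value after one year: 24,485 × (1 + 0.037/2)^2 = 24,485 × 1.037342 = $25,399.32.
Effective yield on the $25,000 outlay: 25,399.32 / 25,000 − 1 = 0.015973 = 1.597%.

1.597%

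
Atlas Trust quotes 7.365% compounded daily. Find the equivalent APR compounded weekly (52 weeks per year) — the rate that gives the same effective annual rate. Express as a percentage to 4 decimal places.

7.3695%

EAR = (1 + 0.07365/365)^365 − 1 = 0.076422.
Solve (1 + r/52)^52 = 1.076422: r/52 = 1.076422^(1/52) − 1 = 0.001417, so r = 0.073695 = 7.3695%.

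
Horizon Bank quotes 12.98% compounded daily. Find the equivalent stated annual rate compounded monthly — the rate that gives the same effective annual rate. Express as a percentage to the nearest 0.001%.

EAR = (1 + 0.1298/365)^365 − 1 = 0.138574.
Solve (1 + r/12)^12 = 1.138574: r/12 = 1.138574^(1/12) − 1 = 0.010873, so r = 0.130481 = 13.048%.

13.048%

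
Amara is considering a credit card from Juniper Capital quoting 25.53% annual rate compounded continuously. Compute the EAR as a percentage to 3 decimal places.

With continuous compounding, EAR = e^0.2553 − 1.
e^0.2553 = 1.290849, so EAR = 0.290849 = 29.085%.

29.085%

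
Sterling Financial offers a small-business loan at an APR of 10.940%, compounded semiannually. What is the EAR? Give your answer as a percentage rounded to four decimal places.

11.2392%

EAR = (1 + 0.10940/2)^2 − 1.
= (1 + 0.054700)^2 − 1 = 1.112392 − 1 = 11.2392%.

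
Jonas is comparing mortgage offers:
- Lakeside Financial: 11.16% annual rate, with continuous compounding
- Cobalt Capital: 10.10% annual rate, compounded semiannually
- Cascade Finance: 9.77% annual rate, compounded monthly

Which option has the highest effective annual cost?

Lakeside Financial

Lakeside Financial: e^0.1116 − 1 = 11.807%
Cobalt Capital: (1 + 0.1010/2)^2 − 1 = 10.355%
Cascade Finance: (1 + 0.0977/12)^12 − 1 = 10.220%
The highest effective annual rate is Lakeside Financial at 11.807%.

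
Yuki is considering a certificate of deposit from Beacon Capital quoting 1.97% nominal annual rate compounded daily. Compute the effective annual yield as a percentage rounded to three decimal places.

1.989%

EAR = (1 + 0.0197/365)^365 − 1.
= (1 + 0.000054)^365 − 1 = 1.019895 − 1 = 1.989%.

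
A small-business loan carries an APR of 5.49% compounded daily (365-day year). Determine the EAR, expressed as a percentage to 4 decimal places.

EAR = (1 + 0.0549/365)^365 − 1.
= 1.056431 − 1 = 5.6431%.

5.6431%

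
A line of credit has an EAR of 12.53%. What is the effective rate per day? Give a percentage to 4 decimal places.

The per-day rate i satisfies (1 + i)^365 = 1 + 0.1253.
i = 1.1253^(1/365) − 1 = 0.0003235 = 0.0323%.

0.0323%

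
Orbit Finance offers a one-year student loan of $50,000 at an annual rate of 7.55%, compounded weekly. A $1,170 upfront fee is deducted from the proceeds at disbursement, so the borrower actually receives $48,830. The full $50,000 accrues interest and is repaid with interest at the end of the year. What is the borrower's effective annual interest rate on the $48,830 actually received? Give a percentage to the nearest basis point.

10.42%

Amount owed after one year: 50,000 × (1 + 0.0755/52)^52 = 50,000 × 1.078364 = $53,918.21.
Effective rate on net proceeds: 53,918.21 / 48,830 − 1 = 0.104203 = 10.42%.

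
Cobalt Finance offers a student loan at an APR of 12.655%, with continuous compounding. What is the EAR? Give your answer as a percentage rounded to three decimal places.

With continuous compounding, EAR = e^0.12655 − 1.
e^0.12655 = 1.134906, so EAR = 0.134906 = 13.491%.

13.491%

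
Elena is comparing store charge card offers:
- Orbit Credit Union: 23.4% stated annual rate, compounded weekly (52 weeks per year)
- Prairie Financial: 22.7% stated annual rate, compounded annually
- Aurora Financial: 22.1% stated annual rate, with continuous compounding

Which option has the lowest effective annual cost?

Orbit Credit Union: (1 + 0.234/52)^52 − 1 = 26.298%
Prairie Financial: compounded annually, EAR = 22.700%
Aurora Financial: e^0.221 − 1 = 24.732%
The lowest effective annual rate is Prairie Financial at 22.700%.

Prairie Financial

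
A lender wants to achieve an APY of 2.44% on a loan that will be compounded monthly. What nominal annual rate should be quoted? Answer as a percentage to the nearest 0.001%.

(1 + r/12)^12 − 1 = 0.0244, so 1 + r/12 = 1.0244^(1/12).
r/12 = 0.002011, so r = 0.024131 = 2.413%.

2.413%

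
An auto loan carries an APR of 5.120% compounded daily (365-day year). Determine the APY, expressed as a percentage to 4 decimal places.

5.2530%

EAR = (1 + 0.05120/365)^365 − 1.
= (1 + 0.000140)^365 − 1 = 1.052530 − 1 = 5.2530%.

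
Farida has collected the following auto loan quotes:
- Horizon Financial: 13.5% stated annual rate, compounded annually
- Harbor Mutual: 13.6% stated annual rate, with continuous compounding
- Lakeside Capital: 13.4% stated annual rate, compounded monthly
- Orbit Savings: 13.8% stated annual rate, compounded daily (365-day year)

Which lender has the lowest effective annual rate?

Horizon Financial: compounded annually, EAR = 13.500%
Harbor Mutual: e^0.136 − 1 = 14.568%
Lakeside Capital: (1 + 0.134/12)^12 − 1 = 14.254%
Orbit Savings: (1 + 0.138/365)^365 − 1 = 14.795%
The lowest effective annual rate is Horizon Financial at 13.500%.

Horizon Financial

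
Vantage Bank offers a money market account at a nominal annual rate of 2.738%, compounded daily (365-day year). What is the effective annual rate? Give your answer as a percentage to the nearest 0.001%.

EAR = (1 + 0.02738/365)^365 − 1.
= (1 + 0.000075)^365 − 1 = 1.027757 − 1 = 2.776%.

2.776%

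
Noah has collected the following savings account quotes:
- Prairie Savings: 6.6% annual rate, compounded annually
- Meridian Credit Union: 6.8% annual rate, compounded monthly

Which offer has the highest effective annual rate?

Prairie Savings: compounded annually, EAR = 6.600%
Meridian Credit Union: (1 + 0.068/12)^12 − 1 = 7.016%
The highest effective annual rate is Meridian Credit Union at 7.016%.

Meridian Credit Union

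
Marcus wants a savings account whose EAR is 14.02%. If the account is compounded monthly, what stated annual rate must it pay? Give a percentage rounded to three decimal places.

(1 + r/12)^12 − 1 = 0.1402, so 1 + r/12 = 1.1402^(1/12).
r/12 = 0.010994, so r = 0.131924 = 13.192%.

13.192%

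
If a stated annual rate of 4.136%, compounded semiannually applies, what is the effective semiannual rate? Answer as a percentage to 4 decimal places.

With a nominal annual rate compounded semiannually, the periodic rate is the nominal rate divided by 2.
i = 0.04136 / 2 = 0.0206800 = 2.0680%.

2.0680%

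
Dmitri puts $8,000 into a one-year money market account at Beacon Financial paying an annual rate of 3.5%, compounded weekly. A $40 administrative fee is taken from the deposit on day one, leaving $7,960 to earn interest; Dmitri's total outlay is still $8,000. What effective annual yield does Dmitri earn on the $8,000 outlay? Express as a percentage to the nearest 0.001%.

3.043%

Value after one year: 7,960 × (1 + 0.035/52)^52 = 7,960 × 1.035608 = $8,243.44.
Effective yield on the $8,000 outlay: 8,243.44 / 8,000 − 1 = 0.030429 = 3.043%.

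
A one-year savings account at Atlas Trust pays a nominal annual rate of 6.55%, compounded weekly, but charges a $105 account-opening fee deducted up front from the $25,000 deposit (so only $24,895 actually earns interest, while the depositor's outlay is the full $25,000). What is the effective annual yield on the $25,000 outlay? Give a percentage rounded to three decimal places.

Value after one year: 24,895 × (1 + 0.0655/52)^52 = 24,895 × 1.067649 = $26,579.12.
Effective yield on the $25,000 outlay: 26,579.12 / 25,000 − 1 = 0.063165 = 6.316%.

6.316%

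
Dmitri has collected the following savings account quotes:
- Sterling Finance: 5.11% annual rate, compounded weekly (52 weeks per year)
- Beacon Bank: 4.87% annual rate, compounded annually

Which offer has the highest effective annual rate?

Sterling Finance: (1 + 0.0511/52)^52 − 1 = 5.240%
Beacon Bank: compounded annually, EAR = 4.870%
The highest effective annual rate is Sterling Finance at 5.240%.

Sterling Finance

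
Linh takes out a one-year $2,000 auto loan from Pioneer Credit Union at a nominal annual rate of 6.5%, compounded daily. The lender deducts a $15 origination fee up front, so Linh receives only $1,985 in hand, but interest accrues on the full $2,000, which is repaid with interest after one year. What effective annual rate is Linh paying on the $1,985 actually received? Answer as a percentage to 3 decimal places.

Amount owed after one year: 2,000 × (1 + 0.065/365)^365 = 2,000 × 1.067153 = $2,134.31.
Effective rate on net proceeds: 2,134.31 / 1,985 − 1 = 0.075217 = 7.522%.

7.522%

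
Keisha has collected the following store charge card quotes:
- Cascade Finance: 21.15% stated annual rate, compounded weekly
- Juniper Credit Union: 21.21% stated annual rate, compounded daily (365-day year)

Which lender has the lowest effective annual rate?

Cascade Finance: (1 + 0.2115/52)^52 − 1 = 23.500%
Juniper Credit Union: (1 + 0.2121/365)^365 − 1 = 23.620%
The lowest effective annual rate is Cascade Finance at 23.500%.

Cascade Finance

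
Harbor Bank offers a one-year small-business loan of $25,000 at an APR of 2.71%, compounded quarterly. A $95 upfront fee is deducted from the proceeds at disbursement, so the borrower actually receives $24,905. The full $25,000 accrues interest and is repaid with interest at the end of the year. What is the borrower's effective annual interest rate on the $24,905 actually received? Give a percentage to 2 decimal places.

Amount owed after one year: 25,000 × (1 + 0.0271/4)^4 = 25,000 × 1.027377 = $25,684.42.
Effective rate on net proceeds: 25,684.42 / 24,905 − 1 = 0.031296 = 3.13%.

3.13%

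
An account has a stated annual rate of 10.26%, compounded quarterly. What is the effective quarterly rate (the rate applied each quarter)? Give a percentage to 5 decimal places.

2.56500%

With a nominal annual rate compounded quarterly, the periodic rate is the nominal rate divided by 4.
i = 0.1026 / 4 = 0.0256500 = 2.56500%.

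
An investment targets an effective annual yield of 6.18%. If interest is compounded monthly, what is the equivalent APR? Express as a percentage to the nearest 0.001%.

(1 + r/12)^12 − 1 = 0.0618, so 1 + r/12 = 1.0618^(1/12).
r/12 = 0.005010, so r = 0.060116 = 6.012%.

6.012%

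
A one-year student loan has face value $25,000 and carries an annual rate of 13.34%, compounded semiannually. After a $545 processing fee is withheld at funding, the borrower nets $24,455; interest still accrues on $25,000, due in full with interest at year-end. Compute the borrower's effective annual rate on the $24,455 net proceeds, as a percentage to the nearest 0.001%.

16.321%

Amount owed after one year: 25,000 × (1 + 0.1334/2)^2 = 25,000 × 1.137849 = $28,446.22.
Effective rate on net proceeds: 28,446.22 / 24,455 − 1 = 0.163207 = 16.321%.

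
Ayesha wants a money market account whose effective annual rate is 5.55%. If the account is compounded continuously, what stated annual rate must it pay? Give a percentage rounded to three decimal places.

Continuous: nominal r satisfies e^r − 1 = 0.0555.
r = ln(1 + 0.0555) = ln(1.0555) = 0.054015 = 5.401%.

5.401%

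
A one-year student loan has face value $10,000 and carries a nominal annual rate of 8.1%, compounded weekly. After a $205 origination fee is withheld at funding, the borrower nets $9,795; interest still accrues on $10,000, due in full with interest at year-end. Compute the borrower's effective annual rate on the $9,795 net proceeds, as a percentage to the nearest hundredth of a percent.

Amount owed after one year: 10,000 × (1 + 0.081/52)^52 = 10,000 × 1.084303 = $10,843.03.
Effective rate on net proceeds: 10,843.03 / 9,795 − 1 = 0.106996 = 10.70%.

10.70%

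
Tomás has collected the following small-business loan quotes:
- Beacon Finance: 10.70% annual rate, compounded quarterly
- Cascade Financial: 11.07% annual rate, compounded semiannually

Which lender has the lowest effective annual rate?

Beacon Finance: (1 + 0.1070/4)^4 − 1 = 11.137%
Cascade Financial: (1 + 0.1107/2)^2 − 1 = 11.376%
The lowest effective annual rate is Beacon Finance at 11.137%.

Beacon Finance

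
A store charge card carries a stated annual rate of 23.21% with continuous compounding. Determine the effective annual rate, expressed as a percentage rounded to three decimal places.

With continuous compounding, EAR = e^0.2321 − 1.
e^0.2321 = 1.261246, so EAR = 0.261246 = 26.125%.

26.125%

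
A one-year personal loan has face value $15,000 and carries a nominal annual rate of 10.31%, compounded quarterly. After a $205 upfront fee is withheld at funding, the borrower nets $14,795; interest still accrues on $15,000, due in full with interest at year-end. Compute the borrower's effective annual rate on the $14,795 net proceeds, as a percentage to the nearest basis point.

12.25%

Amount owed after one year: 15,000 × (1 + 0.1031/4)^4 = 15,000 × 1.107155 = $16,607.33.
Effective rate on net proceeds: 16,607.33 / 14,795 − 1 = 0.122496 = 12.25%.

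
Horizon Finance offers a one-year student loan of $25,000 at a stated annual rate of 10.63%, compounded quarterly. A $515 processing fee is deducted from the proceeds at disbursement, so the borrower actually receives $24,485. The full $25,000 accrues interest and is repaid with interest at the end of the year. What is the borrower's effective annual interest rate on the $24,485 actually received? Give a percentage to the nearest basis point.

13.40%

Amount owed after one year: 25,000 × (1 + 0.1063/4)^4 = 25,000 × 1.110613 = $27,765.32.
Effective rate on net proceeds: 27,765.32 / 24,485 − 1 = 0.133973 = 13.40%.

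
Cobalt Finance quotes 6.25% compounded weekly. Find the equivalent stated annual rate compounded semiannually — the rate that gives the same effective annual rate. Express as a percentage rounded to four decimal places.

6.3448%

EAR = (1 + 0.0625/52)^52 − 1 = 0.064455.
Solve (1 + r/2)^2 = 1.064455: r/2 = 1.064455^(1/2) − 1 = 0.031724, so r = 0.063448 = 6.3448%.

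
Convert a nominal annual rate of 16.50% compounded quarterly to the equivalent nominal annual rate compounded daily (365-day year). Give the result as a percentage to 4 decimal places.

EAR = (1 + 0.1650/4)^4 − 1 = 0.175493.
Solve (1 + r/365)^365 = 1.175493: r/365 = 1.175493^(1/365) − 1 = 0.000443, so r = 0.161723 = 16.1723%.

16.1723%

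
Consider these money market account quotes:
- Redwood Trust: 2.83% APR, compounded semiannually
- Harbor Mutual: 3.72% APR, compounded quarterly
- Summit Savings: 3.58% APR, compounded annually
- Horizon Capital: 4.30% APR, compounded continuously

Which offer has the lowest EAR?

Redwood Trust

Redwood Trust: (1 + 0.0283/2)^2 − 1 = 2.850%
Harbor Mutual: (1 + 0.0372/4)^4 − 1 = 3.772%
Summit Savings: compounded annually, EAR = 3.580%
Horizon Capital: e^0.0430 − 1 = 4.394%
The lowest effective annual rate is Redwood Trust at 2.850%.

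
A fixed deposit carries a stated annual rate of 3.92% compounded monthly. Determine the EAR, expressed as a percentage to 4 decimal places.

EAR = (1 + 0.0392/12)^12 − 1.
= (1 + 0.003267)^12 − 1 = 1.039912 − 1 = 3.9912%.

3.9912%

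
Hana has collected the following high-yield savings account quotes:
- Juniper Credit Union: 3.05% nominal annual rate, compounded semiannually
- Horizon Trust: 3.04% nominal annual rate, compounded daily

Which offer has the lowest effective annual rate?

Juniper Credit Union: (1 + 0.0305/2)^2 − 1 = 3.073%
Horizon Trust: (1 + 0.0304/365)^365 − 1 = 3.087%
The lowest effective annual rate is Juniper Credit Union at 3.073%.

Juniper Credit Union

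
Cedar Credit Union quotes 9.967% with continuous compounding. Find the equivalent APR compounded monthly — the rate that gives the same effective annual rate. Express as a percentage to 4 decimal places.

10.0085%

EAR under continuous compounding: e^0.09967 − 1 = 0.104806.
Solve (1 + r/12)^12 = 1.104806: r/12 = 1.104806^(1/12) − 1 = 0.008340, so r = 0.100085 = 10.0085%.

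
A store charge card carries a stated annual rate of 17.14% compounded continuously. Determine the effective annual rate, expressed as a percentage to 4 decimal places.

With continuous compounding, EAR = e^0.1714 − 1.
e^0.1714 = 1.186965, so EAR = 0.186965 = 18.6965%.

18.6965%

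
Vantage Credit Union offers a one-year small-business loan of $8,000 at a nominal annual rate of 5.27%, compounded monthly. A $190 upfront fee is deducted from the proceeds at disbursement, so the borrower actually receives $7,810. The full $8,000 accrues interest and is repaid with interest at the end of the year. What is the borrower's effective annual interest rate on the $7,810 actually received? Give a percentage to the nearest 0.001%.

7.963%

Amount owed after one year: 8,000 × (1 + 0.0527/12)^12 = 8,000 × 1.053992 = $8,431.93.
Effective rate on net proceeds: 8,431.93 / 7,810 − 1 = 0.079633 = 7.963%.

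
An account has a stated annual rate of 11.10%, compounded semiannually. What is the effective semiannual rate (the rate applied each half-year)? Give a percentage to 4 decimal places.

With a nominal annual rate compounded semiannually, the periodic rate is the nominal rate divided by 2.
i = 0.1110 / 2 = 0.0555000 = 5.5500%.

5.5500%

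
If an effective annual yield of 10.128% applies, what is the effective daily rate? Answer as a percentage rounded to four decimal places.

The per-day rate i satisfies (1 + i)^365 = 1 + 0.10128.
i = 1.10128^(1/365) − 1 = 0.0002643 = 0.0264%.

0.0264%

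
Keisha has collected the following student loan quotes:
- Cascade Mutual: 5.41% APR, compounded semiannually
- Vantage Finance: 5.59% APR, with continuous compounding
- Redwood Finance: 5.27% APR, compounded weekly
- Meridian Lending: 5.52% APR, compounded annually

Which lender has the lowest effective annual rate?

Cascade Mutual: (1 + 0.0541/2)^2 − 1 = 5.483%
Vantage Finance: e^0.0559 − 1 = 5.749%
Redwood Finance: (1 + 0.0527/52)^52 − 1 = 5.409%
Meridian Lending: compounded annually, EAR = 5.520%
The lowest effective annual rate is Redwood Finance at 5.409%.

Redwood Finance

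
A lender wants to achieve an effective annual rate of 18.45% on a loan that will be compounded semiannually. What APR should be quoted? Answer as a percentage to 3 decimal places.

17.669%

(1 + r/2)^2 − 1 = 0.1845, so 1 + r/2 = 1.1845^(1/2).
r/2 = 0.088347, so r = 0.176695 = 17.669%.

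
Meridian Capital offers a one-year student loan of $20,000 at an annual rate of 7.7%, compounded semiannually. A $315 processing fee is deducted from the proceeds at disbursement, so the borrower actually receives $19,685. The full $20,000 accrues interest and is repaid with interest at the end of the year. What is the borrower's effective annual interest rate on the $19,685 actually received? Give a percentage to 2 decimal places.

Amount owed after one year: 20,000 × (1 + 0.077/2)^2 = 20,000 × 1.078482 = $21,569.65.
Effective rate on net proceeds: 21,569.65 / 19,685 − 1 = 0.095740 = 9.57%.

9.57%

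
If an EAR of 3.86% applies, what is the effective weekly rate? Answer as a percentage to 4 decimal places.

The per-week rate i satisfies (1 + i)^52 = 1 + 0.0386.
i = 1.0386^(1/52) − 1 = 0.0007286 = 0.0729%.

0.0729%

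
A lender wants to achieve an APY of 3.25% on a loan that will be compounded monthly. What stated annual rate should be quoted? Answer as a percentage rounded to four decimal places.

(1 + r/12)^12 − 1 = 0.0325, so 1 + r/12 = 1.0325^(1/12).
r/12 = 0.002669, so r = 0.032026 = 3.2026%.

3.2026%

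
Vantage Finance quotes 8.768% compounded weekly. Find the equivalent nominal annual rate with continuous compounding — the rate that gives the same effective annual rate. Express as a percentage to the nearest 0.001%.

8.761%

EAR = (1 + 0.08768/52)^52 − 1 = 0.091558.
Equivalent continuous rate: r = ln(1 + 0.091558) = 0.087606 = 8.761%.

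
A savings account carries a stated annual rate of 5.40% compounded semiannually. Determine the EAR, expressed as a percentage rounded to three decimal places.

EAR = (1 + 0.0540/2)^2 − 1.
= 1.054729 − 1 = 5.473%.

5.473%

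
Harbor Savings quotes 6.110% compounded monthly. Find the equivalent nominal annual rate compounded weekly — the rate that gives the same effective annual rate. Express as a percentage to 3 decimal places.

6.098%

EAR = (1 + 0.06110/12)^12 − 1 = 0.062840.
Solve (1 + r/52)^52 = 1.062840: r/52 = 1.062840^(1/52) − 1 = 0.001173, so r = 0.060981 = 6.098%.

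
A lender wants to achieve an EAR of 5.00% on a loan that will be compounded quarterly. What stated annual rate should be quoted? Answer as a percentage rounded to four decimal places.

(1 + r/4)^4 − 1 = 0.0500, so 1 + r/4 = 1.0500^(1/4).
r/4 = 0.012272, so r = 0.049089 = 4.9089%.

4.9089%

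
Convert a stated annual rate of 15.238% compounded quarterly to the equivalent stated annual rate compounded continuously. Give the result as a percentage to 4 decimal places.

14.9549%

EAR = (1 + 0.15238/4)^4 − 1 = 0.161311.
Equivalent continuous rate: r = ln(1 + 0.161311) = 0.149549 = 14.9549%.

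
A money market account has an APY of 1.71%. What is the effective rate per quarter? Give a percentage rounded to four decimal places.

0.4248%

The per-quarter rate i satisfies (1 + i)^4 = 1 + 0.0171.
i = 1.0171^(1/4) − 1 = 0.0042479 = 0.4248%.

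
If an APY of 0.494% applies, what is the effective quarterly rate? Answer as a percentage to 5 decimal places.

0.12327%

The per-quarter rate i satisfies (1 + i)^4 = 1 + 0.00494.
i = 1.00494^(1/4) − 1 = 0.0012327 = 0.12327%.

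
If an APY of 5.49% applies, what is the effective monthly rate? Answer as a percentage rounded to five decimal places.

0.44638%

The per-month rate i satisfies (1 + i)^12 = 1 + 0.0549.
i = 1.0549^(1/12) − 1 = 0.0044638 = 0.44638%.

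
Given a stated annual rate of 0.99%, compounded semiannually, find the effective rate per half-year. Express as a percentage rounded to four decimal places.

With a nominal annual rate compounded semiannually, the periodic rate is the nominal rate divided by 2.
i = 0.0099 / 2 = 0.0049500 = 0.4950%.

0.4950%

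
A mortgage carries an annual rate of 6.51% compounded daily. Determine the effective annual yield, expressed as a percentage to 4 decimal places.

EAR = (1 + 0.0651/365)^365 − 1.
= (1 + 0.000178)^365 − 1 = 1.067260 − 1 = 6.7260%.

6.7260%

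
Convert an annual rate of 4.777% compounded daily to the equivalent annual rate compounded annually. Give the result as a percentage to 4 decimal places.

4.8926%

EAR = (1 + 0.04777/365)^365 − 1 = 0.048926.
Compounded annually, the equivalent nominal rate is the EAR itself: 4.8926%.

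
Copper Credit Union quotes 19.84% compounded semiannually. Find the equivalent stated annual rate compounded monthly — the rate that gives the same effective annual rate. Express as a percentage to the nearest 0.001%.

EAR = (1 + 0.1984/2)^2 − 1 = 0.208241.
Solve (1 + r/12)^12 = 1.208241: r/12 = 1.208241^(1/12) − 1 = 0.015889, so r = 0.190664 = 19.066%.

19.066%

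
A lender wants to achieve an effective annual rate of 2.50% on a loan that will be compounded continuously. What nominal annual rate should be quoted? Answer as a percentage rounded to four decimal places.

2.4693%

Continuous: nominal r satisfies e^r − 1 = 0.0250.
r = ln(1 + 0.0250) = ln(1.0250) = 0.024693 = 2.4693%.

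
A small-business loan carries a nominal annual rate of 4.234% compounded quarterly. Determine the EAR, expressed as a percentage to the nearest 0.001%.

4.302%

EAR = (1 + 0.04234/4)^4 − 1.
= (1 + 0.010585)^4 − 1 = 1.043017 − 1 = 4.302%.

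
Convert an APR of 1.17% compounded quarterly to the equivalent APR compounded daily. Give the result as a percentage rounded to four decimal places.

EAR = (1 + 0.0117/4)^4 − 1 = 0.011751.
Solve (1 + r/365)^365 = 1.011751: r/365 = 1.011751^(1/365) − 1 = 0.000032, so r = 0.011683 = 1.1683%.

1.1683%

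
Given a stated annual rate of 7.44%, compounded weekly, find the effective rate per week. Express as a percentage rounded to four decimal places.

With a nominal annual rate compounded weekly, the periodic rate is the nominal rate divided by 52.
i = 0.0744 / 52 = 0.0014308 = 0.1431%.

0.1431%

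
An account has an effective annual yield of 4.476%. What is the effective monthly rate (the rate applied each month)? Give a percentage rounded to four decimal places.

The per-month rate i satisfies (1 + i)^12 = 1 + 0.04476.
i = 1.04476^(1/12) − 1 = 0.0036556 = 0.3656%.

0.3656%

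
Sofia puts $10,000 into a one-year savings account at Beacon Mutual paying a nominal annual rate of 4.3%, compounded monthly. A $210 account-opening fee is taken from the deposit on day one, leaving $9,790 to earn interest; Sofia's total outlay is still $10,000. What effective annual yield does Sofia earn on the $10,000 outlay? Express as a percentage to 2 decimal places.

Value after one year: 9,790 × (1 + 0.043/12)^12 = 9,790 × 1.043858 = $10,219.37.
Effective yield on the $10,000 outlay: 10,219.37 / 10,000 − 1 = 0.021937 = 2.19%.

2.19%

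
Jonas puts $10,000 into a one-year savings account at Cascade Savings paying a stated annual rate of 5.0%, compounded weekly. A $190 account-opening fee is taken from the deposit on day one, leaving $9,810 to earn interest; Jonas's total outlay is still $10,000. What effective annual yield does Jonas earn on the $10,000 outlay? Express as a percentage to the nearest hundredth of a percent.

3.13%

Value after one year: 9,810 × (1 + 0.050/52)^52 = 9,810 × 1.051246 = $10,312.72.
Effective yield on the $10,000 outlay: 10,312.72 / 10,000 − 1 = 0.031272 = 3.13%.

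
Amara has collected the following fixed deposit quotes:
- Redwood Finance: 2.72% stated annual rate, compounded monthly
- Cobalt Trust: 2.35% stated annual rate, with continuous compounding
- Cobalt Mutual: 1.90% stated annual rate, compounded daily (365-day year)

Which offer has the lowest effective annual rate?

Cobalt Mutual

Redwood Finance: (1 + 0.0272/12)^12 − 1 = 2.754%
Cobalt Trust: e^0.0235 − 1 = 2.378%
Cobalt Mutual: (1 + 0.0190/365)^365 − 1 = 1.918%
The lowest effective annual rate is Cobalt Mutual at 1.918%.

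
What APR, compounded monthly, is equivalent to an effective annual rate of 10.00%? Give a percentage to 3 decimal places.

9.569%

(1 + r/12)^12 − 1 = 0.1000, so 1 + r/12 = 1.1000^(1/12).
r/12 = 0.007974, so r = 0.095690 = 9.569%.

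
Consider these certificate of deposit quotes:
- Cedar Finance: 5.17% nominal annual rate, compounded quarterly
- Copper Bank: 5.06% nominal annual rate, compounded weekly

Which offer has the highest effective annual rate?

Cedar Finance

Cedar Finance: (1 + 0.0517/4)^4 − 1 = 5.271%
Copper Bank: (1 + 0.0506/52)^52 − 1 = 5.188%
The highest effective annual rate is Cedar Finance at 5.271%.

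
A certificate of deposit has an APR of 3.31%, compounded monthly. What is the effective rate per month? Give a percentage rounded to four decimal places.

With a nominal annual rate compounded monthly, the periodic rate is the nominal rate divided by 12.
i = 0.0331 / 12 = 0.0027583 = 0.2758%.

0.2758%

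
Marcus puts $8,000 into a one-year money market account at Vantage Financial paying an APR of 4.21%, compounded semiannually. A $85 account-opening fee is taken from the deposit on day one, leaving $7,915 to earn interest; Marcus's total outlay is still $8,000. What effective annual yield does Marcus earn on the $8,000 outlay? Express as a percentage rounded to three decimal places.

3.147%

Value after one year: 7,915 × (1 + 0.0421/2)^2 = 7,915 × 1.042543 = $8,251.73.
Effective yield on the $8,000 outlay: 8,251.73 / 8,000 − 1 = 0.031466 = 3.147%.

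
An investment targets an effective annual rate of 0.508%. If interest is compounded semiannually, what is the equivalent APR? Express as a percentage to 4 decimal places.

0.5074%

(1 + r/2)^2 − 1 = 0.00508, so 1 + r/2 = 1.00508^(1/2).
r/2 = 0.002537, so r = 0.005074 = 0.5074%.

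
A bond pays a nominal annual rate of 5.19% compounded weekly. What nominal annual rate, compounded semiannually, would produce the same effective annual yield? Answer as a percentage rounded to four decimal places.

EAR = (1 + 0.0519/52)^52 − 1 = 0.053243.
Solve (1 + r/2)^2 = 1.053243: r/2 = 1.053243^(1/2) − 1 = 0.026276, so r = 0.052553 = 5.2553%.

5.2553%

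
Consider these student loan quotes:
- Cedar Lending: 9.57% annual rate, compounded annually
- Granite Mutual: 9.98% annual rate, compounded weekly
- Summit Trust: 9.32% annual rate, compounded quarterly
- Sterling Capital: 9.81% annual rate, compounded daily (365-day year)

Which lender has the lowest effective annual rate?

Cedar Lending: compounded annually, EAR = 9.570%
Granite Mutual: (1 + 0.0998/52)^52 − 1 = 10.484%
Summit Trust: (1 + 0.0932/4)^4 − 1 = 9.651%
Sterling Capital: (1 + 0.0981/365)^365 − 1 = 10.306%
The lowest effective annual rate is Cedar Lending at 9.570%.

Cedar Lending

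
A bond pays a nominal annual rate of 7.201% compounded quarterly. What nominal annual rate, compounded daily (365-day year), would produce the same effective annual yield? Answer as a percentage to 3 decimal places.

EAR = (1 + 0.07201/4)^4 − 1 = 0.073978.
Solve (1 + r/365)^365 = 1.073978: r/365 = 1.073978^(1/365) − 1 = 0.000196, so r = 0.071376 = 7.138%.

7.138%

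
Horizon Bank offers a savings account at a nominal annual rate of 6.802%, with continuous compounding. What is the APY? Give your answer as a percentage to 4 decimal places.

7.0387%

With continuous compounding, EAR = e^0.06802 − 1.
e^0.06802 = 1.070387, so EAR = 0.070387 = 7.0387%.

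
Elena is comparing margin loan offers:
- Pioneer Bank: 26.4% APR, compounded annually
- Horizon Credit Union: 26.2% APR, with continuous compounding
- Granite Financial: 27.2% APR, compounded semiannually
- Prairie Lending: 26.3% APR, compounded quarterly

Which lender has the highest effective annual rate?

Horizon Credit Union

Pioneer Bank: compounded annually, EAR = 26.400%
Horizon Credit Union: e^0.262 − 1 = 29.953%
Granite Financial: (1 + 0.272/2)^2 − 1 = 29.050%
Prairie Lending: (1 + 0.263/4)^4 − 1 = 29.009%
The highest effective annual rate is Horizon Credit Union at 29.953%.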